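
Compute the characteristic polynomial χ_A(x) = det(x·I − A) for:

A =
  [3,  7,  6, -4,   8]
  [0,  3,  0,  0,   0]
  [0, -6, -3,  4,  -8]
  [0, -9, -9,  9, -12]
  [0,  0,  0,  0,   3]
x^5 - 15*x^4 + 90*x^3 - 270*x^2 + 405*x - 243

Expanding det(x·I − A) (e.g. by cofactor expansion or by noting that A is similar to its Jordan form J, which has the same characteristic polynomial as A) gives
  χ_A(x) = x^5 - 15*x^4 + 90*x^3 - 270*x^2 + 405*x - 243
which factors as (x - 3)^5. The eigenvalues (with algebraic multiplicities) are λ = 3 with multiplicity 5.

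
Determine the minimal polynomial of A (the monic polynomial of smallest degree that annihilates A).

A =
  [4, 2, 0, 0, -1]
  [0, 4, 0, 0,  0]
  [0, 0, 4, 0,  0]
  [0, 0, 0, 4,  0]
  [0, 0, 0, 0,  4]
x^2 - 8*x + 16

The characteristic polynomial is χ_A(x) = (x - 4)^5, so the eigenvalues are known. The minimal polynomial is
  m_A(x) = Π_λ (x − λ)^{k_λ}
where k_λ is the size of the *largest* Jordan block for λ (equivalently, the smallest k with (A − λI)^k v = 0 for every generalised eigenvector v of λ).

  λ = 4: largest Jordan block has size 2, contributing (x − 4)^2

So m_A(x) = (x - 4)^2 = x^2 - 8*x + 16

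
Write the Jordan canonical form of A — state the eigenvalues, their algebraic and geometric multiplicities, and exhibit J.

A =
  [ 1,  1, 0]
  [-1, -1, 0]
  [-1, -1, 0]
J_2(0) ⊕ J_1(0)

The characteristic polynomial is
  det(x·I − A) = x^3

Eigenvalues and multiplicities (the geometric multiplicity of λ is n − rank(A − λI), which equals the number of Jordan blocks for λ):
  λ = 0: algebraic multiplicity = 3, geometric multiplicity = 2

Determining the block sizes for each eigenvalue:
  λ = 0: 2 blocks summing to 3 forces exactly one block of size 2 and the rest size 1 → block sizes [2, 1]

Assembling the blocks gives a Jordan form
J =
  [0, 1, 0]
  [0, 0, 0]
  [0, 0, 0]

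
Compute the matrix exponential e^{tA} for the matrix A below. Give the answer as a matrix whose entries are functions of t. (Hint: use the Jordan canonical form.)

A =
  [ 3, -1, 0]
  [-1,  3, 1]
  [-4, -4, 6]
e^{tA} =
  [t^2*exp(4*t) - t*exp(4*t) + exp(4*t), t^2*exp(4*t) - t*exp(4*t), -t^2*exp(4*t)/2]
  [-t^2*exp(4*t) - t*exp(4*t), -t^2*exp(4*t) - t*exp(4*t) + exp(4*t), t^2*exp(4*t)/2 + t*exp(4*t)]
  [-4*t*exp(4*t), -4*t*exp(4*t), 2*t*exp(4*t) + exp(4*t)]

Strategy: write A = P · J · P⁻¹ where J is a Jordan canonical form, so e^{tA} = P · e^{tJ} · P⁻¹, and e^{tJ} can be computed block-by-block.

A has Jordan form
J =
  [4, 1, 0]
  [0, 4, 1]
  [0, 0, 4]
(up to reordering of blocks).

Per-block formulas:
  For a 3×3 Jordan block J_3(4): exp(t · J_3(4)) = e^(4t)·(I + t·N + (t^2/2)·N^2), where N is the 3×3 nilpotent shift.

After assembling e^{tJ} and conjugating by P, we get:

e^{tA} =
  [t^2*exp(4*t) - t*exp(4*t) + exp(4*t), t^2*exp(4*t) - t*exp(4*t), -t^2*exp(4*t)/2]
  [-t^2*exp(4*t) - t*exp(4*t), -t^2*exp(4*t) - t*exp(4*t) + exp(4*t), t^2*exp(4*t)/2 + t*exp(4*t)]
  [-4*t*exp(4*t), -4*t*exp(4*t), 2*t*exp(4*t) + exp(4*t)]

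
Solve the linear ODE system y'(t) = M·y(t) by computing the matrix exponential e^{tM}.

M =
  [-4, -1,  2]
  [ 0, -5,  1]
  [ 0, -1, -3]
e^{tM} =
  [exp(-4*t), -t^2*exp(-4*t)/2 - t*exp(-4*t), t^2*exp(-4*t)/2 + 2*t*exp(-4*t)]
  [0, -t*exp(-4*t) + exp(-4*t), t*exp(-4*t)]
  [0, -t*exp(-4*t), t*exp(-4*t) + exp(-4*t)]

Strategy: write M = P · J · P⁻¹ where J is a Jordan canonical form, so e^{tM} = P · e^{tJ} · P⁻¹, and e^{tJ} can be computed block-by-block.

M has Jordan form
J =
  [-4,  1,  0]
  [ 0, -4,  1]
  [ 0,  0, -4]
(up to reordering of blocks).

Per-block formulas:
  For a 3×3 Jordan block J_3(-4): exp(t · J_3(-4)) = e^(-4t)·(I + t·N + (t^2/2)·N^2), where N is the 3×3 nilpotent shift.

After assembling e^{tJ} and conjugating by P, we get:

e^{tM} =
  [exp(-4*t), -t^2*exp(-4*t)/2 - t*exp(-4*t), t^2*exp(-4*t)/2 + 2*t*exp(-4*t)]
  [0, -t*exp(-4*t) + exp(-4*t), t*exp(-4*t)]
  [0, -t*exp(-4*t), t*exp(-4*t) + exp(-4*t)]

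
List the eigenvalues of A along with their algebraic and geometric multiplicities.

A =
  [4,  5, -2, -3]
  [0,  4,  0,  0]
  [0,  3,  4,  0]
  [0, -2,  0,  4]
λ = 4: alg = 4, geom = 2

Step 1 — factor the characteristic polynomial to read off the algebraic multiplicities:
  χ_A(x) = (x - 4)^4

Step 2 — compute geometric multiplicities via the rank-nullity identity g(λ) = n − rank(A − λI):
  rank(A − (4)·I) = 2, so dim ker(A − (4)·I) = n − 2 = 2

Summary:
  λ = 4: algebraic multiplicity = 4, geometric multiplicity = 2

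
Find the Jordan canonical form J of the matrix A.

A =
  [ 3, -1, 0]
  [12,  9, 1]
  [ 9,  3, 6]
J_3(6)

The characteristic polynomial is
  det(x·I − A) = x^3 - 18*x^2 + 108*x - 216 = (x - 6)^3

Eigenvalues and multiplicities (the geometric multiplicity of λ is n − rank(A − λI), which equals the number of Jordan blocks for λ):
  λ = 6: algebraic multiplicity = 3, geometric multiplicity = 1

Determining the block sizes for each eigenvalue:
  λ = 6: one block (gm = 1), so the single block has size am = 3 → block sizes [3]

Assembling the blocks gives a Jordan form
J =
  [6, 1, 0]
  [0, 6, 1]
  [0, 0, 6]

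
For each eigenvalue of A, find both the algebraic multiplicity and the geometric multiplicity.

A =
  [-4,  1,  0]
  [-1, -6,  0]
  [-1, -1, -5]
λ = -5: alg = 3, geom = 2

Step 1 — factor the characteristic polynomial to read off the algebraic multiplicities:
  χ_A(x) = (x + 5)^3

Step 2 — compute geometric multiplicities via the rank-nullity identity g(λ) = n − rank(A − λI):
  rank(A − (-5)·I) = 1, so dim ker(A − (-5)·I) = n − 1 = 2

Summary:
  λ = -5: algebraic multiplicity = 3, geometric multiplicity = 2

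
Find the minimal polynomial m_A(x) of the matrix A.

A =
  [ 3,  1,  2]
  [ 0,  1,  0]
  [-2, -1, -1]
x^2 - 2*x + 1

The characteristic polynomial is χ_A(x) = (x - 1)^3, so the eigenvalues are known. The minimal polynomial is
  m_A(x) = Π_λ (x − λ)^{k_λ}
where k_λ is the size of the *largest* Jordan block for λ (equivalently, the smallest k with (A − λI)^k v = 0 for every generalised eigenvector v of λ).

  λ = 1: largest Jordan block has size 2, contributing (x − 1)^2

So m_A(x) = (x - 1)^2 = x^2 - 2*x + 1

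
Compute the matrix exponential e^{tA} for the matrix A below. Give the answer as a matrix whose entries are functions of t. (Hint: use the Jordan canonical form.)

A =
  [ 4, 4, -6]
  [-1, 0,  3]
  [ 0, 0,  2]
e^{tA} =
  [2*t*exp(2*t) + exp(2*t), 4*t*exp(2*t), -6*t*exp(2*t)]
  [-t*exp(2*t), -2*t*exp(2*t) + exp(2*t), 3*t*exp(2*t)]
  [0, 0, exp(2*t)]

Strategy: write A = P · J · P⁻¹ where J is a Jordan canonical form, so e^{tA} = P · e^{tJ} · P⁻¹, and e^{tJ} can be computed block-by-block.

A has Jordan form
J =
  [2, 1, 0]
  [0, 2, 0]
  [0, 0, 2]
(up to reordering of blocks).

Per-block formulas:
  For a 2×2 Jordan block J_2(2): exp(t · J_2(2)) = e^(2t)·(I + t·N), where N is the 2×2 nilpotent shift.
  For a 1×1 block at λ = 2: exp(t · [2]) = [e^(2t)].

After assembling e^{tJ} and conjugating by P, we get:

e^{tA} =
  [2*t*exp(2*t) + exp(2*t), 4*t*exp(2*t), -6*t*exp(2*t)]
  [-t*exp(2*t), -2*t*exp(2*t) + exp(2*t), 3*t*exp(2*t)]
  [0, 0, exp(2*t)]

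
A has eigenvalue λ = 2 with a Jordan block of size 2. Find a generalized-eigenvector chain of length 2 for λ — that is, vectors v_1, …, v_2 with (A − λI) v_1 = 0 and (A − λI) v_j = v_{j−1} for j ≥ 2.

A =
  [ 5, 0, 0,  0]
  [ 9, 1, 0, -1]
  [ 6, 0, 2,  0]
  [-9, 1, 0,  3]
A Jordan chain for λ = 2 of length 2:
v_1 = (0, -1, 0, 1)ᵀ
v_2 = (0, 1, 0, 0)ᵀ

Let N = A − (2)·I. We want v_2 with N^2 v_2 = 0 but N^1 v_2 ≠ 0; then v_{j-1} := N · v_j for j = 2, …, 2.

Pick v_2 = (0, 1, 0, 0)ᵀ.
Then v_1 = N · v_2 = (0, -1, 0, 1)ᵀ.

Sanity check: (A − (2)·I) v_1 = (0, 0, 0, 0)ᵀ = 0. ✓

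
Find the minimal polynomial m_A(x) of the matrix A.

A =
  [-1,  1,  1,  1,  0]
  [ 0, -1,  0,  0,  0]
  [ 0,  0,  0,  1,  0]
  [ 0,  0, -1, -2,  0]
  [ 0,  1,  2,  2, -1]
x^2 + 2*x + 1

The characteristic polynomial is χ_A(x) = (x + 1)^5, so the eigenvalues are known. The minimal polynomial is
  m_A(x) = Π_λ (x − λ)^{k_λ}
where k_λ is the size of the *largest* Jordan block for λ (equivalently, the smallest k with (A − λI)^k v = 0 for every generalised eigenvector v of λ).

  λ = -1: largest Jordan block has size 2, contributing (x + 1)^2

So m_A(x) = (x + 1)^2 = x^2 + 2*x + 1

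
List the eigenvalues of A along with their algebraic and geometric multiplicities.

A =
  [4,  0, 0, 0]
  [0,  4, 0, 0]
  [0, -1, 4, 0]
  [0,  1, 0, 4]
λ = 4: alg = 4, geom = 3

Step 1 — factor the characteristic polynomial to read off the algebraic multiplicities:
  χ_A(x) = (x - 4)^4

Step 2 — compute geometric multiplicities via the rank-nullity identity g(λ) = n − rank(A − λI):
  rank(A − (4)·I) = 1, so dim ker(A − (4)·I) = n − 1 = 3

Summary:
  λ = 4: algebraic multiplicity = 4, geometric multiplicity = 3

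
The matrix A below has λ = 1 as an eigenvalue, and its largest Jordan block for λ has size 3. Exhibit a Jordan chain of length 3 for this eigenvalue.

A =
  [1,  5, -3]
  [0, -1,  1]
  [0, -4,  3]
A Jordan chain for λ = 1 of length 3:
v_1 = (2, 0, 0)ᵀ
v_2 = (5, -2, -4)ᵀ
v_3 = (0, 1, 0)ᵀ

Let N = A − (1)·I. We want v_3 with N^3 v_3 = 0 but N^2 v_3 ≠ 0; then v_{j-1} := N · v_j for j = 3, …, 2.

Pick v_3 = (0, 1, 0)ᵀ.
Then v_2 = N · v_3 = (5, -2, -4)ᵀ.
Then v_1 = N · v_2 = (2, 0, 0)ᵀ.

Sanity check: (A − (1)·I) v_1 = (0, 0, 0)ᵀ = 0. ✓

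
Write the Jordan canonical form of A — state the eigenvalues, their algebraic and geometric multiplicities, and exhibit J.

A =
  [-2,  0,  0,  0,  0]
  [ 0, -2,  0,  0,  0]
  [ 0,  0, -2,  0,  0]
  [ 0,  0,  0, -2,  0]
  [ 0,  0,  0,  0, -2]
J_1(-2) ⊕ J_1(-2) ⊕ J_1(-2) ⊕ J_1(-2) ⊕ J_1(-2)

The characteristic polynomial is
  det(x·I − A) = x^5 + 10*x^4 + 40*x^3 + 80*x^2 + 80*x + 32 = (x + 2)^5

Eigenvalues and multiplicities (the geometric multiplicity of λ is n − rank(A − λI), which equals the number of Jordan blocks for λ):
  λ = -2: algebraic multiplicity = 5, geometric multiplicity = 5

Determining the block sizes for each eigenvalue:
  λ = -2: gm = am = 5, so every block has size 1 → block sizes [1, 1, 1, 1, 1]

Assembling the blocks gives a Jordan form
J =
  [-2,  0,  0,  0,  0]
  [ 0, -2,  0,  0,  0]
  [ 0,  0, -2,  0,  0]
  [ 0,  0,  0, -2,  0]
  [ 0,  0,  0,  0, -2]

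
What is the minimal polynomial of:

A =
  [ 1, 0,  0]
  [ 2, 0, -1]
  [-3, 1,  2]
x^3 - 3*x^2 + 3*x - 1

The characteristic polynomial is χ_A(x) = (x - 1)^3, so the eigenvalues are known. The minimal polynomial is
  m_A(x) = Π_λ (x − λ)^{k_λ}
where k_λ is the size of the *largest* Jordan block for λ (equivalently, the smallest k with (A − λI)^k v = 0 for every generalised eigenvector v of λ).

  λ = 1: largest Jordan block has size 3, contributing (x − 1)^3

So m_A(x) = (x - 1)^3 = x^3 - 3*x^2 + 3*x - 1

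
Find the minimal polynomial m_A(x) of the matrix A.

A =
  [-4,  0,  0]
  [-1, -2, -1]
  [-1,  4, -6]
x^3 + 12*x^2 + 48*x + 64

The characteristic polynomial is χ_A(x) = (x + 4)^3, so the eigenvalues are known. The minimal polynomial is
  m_A(x) = Π_λ (x − λ)^{k_λ}
where k_λ is the size of the *largest* Jordan block for λ (equivalently, the smallest k with (A − λI)^k v = 0 for every generalised eigenvector v of λ).

  λ = -4: largest Jordan block has size 3, contributing (x + 4)^3

So m_A(x) = (x + 4)^3 = x^3 + 12*x^2 + 48*x + 64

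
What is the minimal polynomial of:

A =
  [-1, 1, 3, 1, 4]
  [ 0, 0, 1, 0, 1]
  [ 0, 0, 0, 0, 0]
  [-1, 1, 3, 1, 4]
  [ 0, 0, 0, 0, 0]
x^3

The characteristic polynomial is χ_A(x) = x^5, so the eigenvalues are known. The minimal polynomial is
  m_A(x) = Π_λ (x − λ)^{k_λ}
where k_λ is the size of the *largest* Jordan block for λ (equivalently, the smallest k with (A − λI)^k v = 0 for every generalised eigenvector v of λ).

  λ = 0: largest Jordan block has size 3, contributing (x − 0)^3

So m_A(x) = x^3 = x^3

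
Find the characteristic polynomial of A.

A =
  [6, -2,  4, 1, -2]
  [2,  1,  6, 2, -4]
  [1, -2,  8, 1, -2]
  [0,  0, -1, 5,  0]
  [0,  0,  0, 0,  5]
x^5 - 25*x^4 + 250*x^3 - 1250*x^2 + 3125*x - 3125

Expanding det(x·I − A) (e.g. by cofactor expansion or by noting that A is similar to its Jordan form J, which has the same characteristic polynomial as A) gives
  χ_A(x) = x^5 - 25*x^4 + 250*x^3 - 1250*x^2 + 3125*x - 3125
which factors as (x - 5)^5. The eigenvalues (with algebraic multiplicities) are λ = 5 with multiplicity 5.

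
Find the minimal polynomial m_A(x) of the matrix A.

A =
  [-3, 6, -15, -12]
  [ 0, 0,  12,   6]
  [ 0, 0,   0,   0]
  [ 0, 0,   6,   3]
x^3 - 9*x

The characteristic polynomial is χ_A(x) = x^2*(x - 3)*(x + 3), so the eigenvalues are known. The minimal polynomial is
  m_A(x) = Π_λ (x − λ)^{k_λ}
where k_λ is the size of the *largest* Jordan block for λ (equivalently, the smallest k with (A − λI)^k v = 0 for every generalised eigenvector v of λ).

  λ = -3: largest Jordan block has size 1, contributing (x + 3)
  λ = 0: largest Jordan block has size 1, contributing (x − 0)
  λ = 3: largest Jordan block has size 1, contributing (x − 3)

So m_A(x) = x*(x - 3)*(x + 3) = x^3 - 9*x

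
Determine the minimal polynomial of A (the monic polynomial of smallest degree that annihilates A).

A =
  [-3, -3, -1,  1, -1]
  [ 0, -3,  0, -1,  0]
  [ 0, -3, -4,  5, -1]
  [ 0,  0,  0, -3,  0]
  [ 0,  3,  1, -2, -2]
x^2 + 6*x + 9

The characteristic polynomial is χ_A(x) = (x + 3)^5, so the eigenvalues are known. The minimal polynomial is
  m_A(x) = Π_λ (x − λ)^{k_λ}
where k_λ is the size of the *largest* Jordan block for λ (equivalently, the smallest k with (A − λI)^k v = 0 for every generalised eigenvector v of λ).

  λ = -3: largest Jordan block has size 2, contributing (x + 3)^2

So m_A(x) = (x + 3)^2 = x^2 + 6*x + 9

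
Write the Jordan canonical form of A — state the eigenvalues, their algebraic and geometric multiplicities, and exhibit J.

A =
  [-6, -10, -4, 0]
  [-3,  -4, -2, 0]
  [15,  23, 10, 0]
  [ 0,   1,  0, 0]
J_3(0) ⊕ J_1(0)

The characteristic polynomial is
  det(x·I − A) = x^4

Eigenvalues and multiplicities (the geometric multiplicity of λ is n − rank(A − λI), which equals the number of Jordan blocks for λ):
  λ = 0: algebraic multiplicity = 4, geometric multiplicity = 2

Determining the block sizes for each eigenvalue:
  λ = 0: with am = 4 and gm = 2, the partition is not yet determined (e.g. several partitions of 4 into 2 parts exist). Let N = A − (0)·I. Computing rank(N^1) = 2, rank(N^2) = 1, rank(N^3) = 0; the number of blocks of size ≥ j is rank(N^{j−1}) − rank(N^j), giving [2, 1, 1]. So we have 1 block(s) of size 3, 1 block(s) of size 1 → block sizes [3, 1]

Assembling the blocks gives a Jordan form
J =
  [0, 1, 0, 0]
  [0, 0, 1, 0]
  [0, 0, 0, 0]
  [0, 0, 0, 0]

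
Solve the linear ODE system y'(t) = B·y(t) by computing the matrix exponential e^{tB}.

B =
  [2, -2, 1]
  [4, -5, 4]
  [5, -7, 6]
e^{tB} =
  [-t^2*exp(t) + t*exp(t) + exp(t), 3*t^2*exp(t)/2 - 2*t*exp(t), -t^2*exp(t) + t*exp(t)]
  [4*t*exp(t), -6*t*exp(t) + exp(t), 4*t*exp(t)]
  [t^2*exp(t) + 5*t*exp(t), -3*t^2*exp(t)/2 - 7*t*exp(t), t^2*exp(t) + 5*t*exp(t) + exp(t)]

Strategy: write B = P · J · P⁻¹ where J is a Jordan canonical form, so e^{tB} = P · e^{tJ} · P⁻¹, and e^{tJ} can be computed block-by-block.

B has Jordan form
J =
  [1, 1, 0]
  [0, 1, 1]
  [0, 0, 1]
(up to reordering of blocks).

Per-block formulas:
  For a 3×3 Jordan block J_3(1): exp(t · J_3(1)) = e^(1t)·(I + t·N + (t^2/2)·N^2), where N is the 3×3 nilpotent shift.

After assembling e^{tJ} and conjugating by P, we get:

e^{tB} =
  [-t^2*exp(t) + t*exp(t) + exp(t), 3*t^2*exp(t)/2 - 2*t*exp(t), -t^2*exp(t) + t*exp(t)]
  [4*t*exp(t), -6*t*exp(t) + exp(t), 4*t*exp(t)]
  [t^2*exp(t) + 5*t*exp(t), -3*t^2*exp(t)/2 - 7*t*exp(t), t^2*exp(t) + 5*t*exp(t) + exp(t)]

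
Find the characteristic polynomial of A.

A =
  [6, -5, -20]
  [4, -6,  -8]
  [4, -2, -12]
x^3 + 12*x^2 + 48*x + 64

Expanding det(x·I − A) (e.g. by cofactor expansion or by noting that A is similar to its Jordan form J, which has the same characteristic polynomial as A) gives
  χ_A(x) = x^3 + 12*x^2 + 48*x + 64
which factors as (x + 4)^3. The eigenvalues (with algebraic multiplicities) are λ = -4 with multiplicity 3.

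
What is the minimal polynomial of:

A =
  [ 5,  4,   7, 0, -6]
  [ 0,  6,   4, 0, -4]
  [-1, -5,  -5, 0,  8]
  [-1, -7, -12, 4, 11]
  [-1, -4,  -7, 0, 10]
x^3 - 12*x^2 + 48*x - 64

The characteristic polynomial is χ_A(x) = (x - 4)^5, so the eigenvalues are known. The minimal polynomial is
  m_A(x) = Π_λ (x − λ)^{k_λ}
where k_λ is the size of the *largest* Jordan block for λ (equivalently, the smallest k with (A − λI)^k v = 0 for every generalised eigenvector v of λ).

  λ = 4: largest Jordan block has size 3, contributing (x − 4)^3

So m_A(x) = (x - 4)^3 = x^3 - 12*x^2 + 48*x - 64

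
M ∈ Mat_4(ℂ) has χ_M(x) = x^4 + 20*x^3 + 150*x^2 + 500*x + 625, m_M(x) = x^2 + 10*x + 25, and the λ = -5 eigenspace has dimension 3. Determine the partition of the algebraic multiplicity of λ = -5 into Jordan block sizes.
Block sizes for λ = -5: [2, 1, 1]

Step 1 — from the characteristic polynomial, algebraic multiplicity of λ = -5 is 4. From dim ker(M − (-5)·I) = 3, there are exactly 3 Jordan blocks for λ = -5.
Step 2 — from the minimal polynomial, the factor (x + 5)^2 tells us the largest block for λ = -5 has size 2.
Step 3 — with total size 4, 3 blocks, and largest block 2, the block sizes (in nonincreasing order) are [2, 1, 1].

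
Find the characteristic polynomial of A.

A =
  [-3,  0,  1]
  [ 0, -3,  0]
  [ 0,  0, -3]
x^3 + 9*x^2 + 27*x + 27

Expanding det(x·I − A) (e.g. by cofactor expansion or by noting that A is similar to its Jordan form J, which has the same characteristic polynomial as A) gives
  χ_A(x) = x^3 + 9*x^2 + 27*x + 27
which factors as (x + 3)^3. The eigenvalues (with algebraic multiplicities) are λ = -3 with multiplicity 3.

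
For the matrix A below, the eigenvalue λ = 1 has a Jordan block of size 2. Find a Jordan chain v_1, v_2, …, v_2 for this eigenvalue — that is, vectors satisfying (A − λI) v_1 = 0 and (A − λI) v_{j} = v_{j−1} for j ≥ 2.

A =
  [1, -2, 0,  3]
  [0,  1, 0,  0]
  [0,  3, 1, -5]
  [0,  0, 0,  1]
A Jordan chain for λ = 1 of length 2:
v_1 = (-2, 0, 3, 0)ᵀ
v_2 = (0, 1, 0, 0)ᵀ

Let N = A − (1)·I. We want v_2 with N^2 v_2 = 0 but N^1 v_2 ≠ 0; then v_{j-1} := N · v_j for j = 2, …, 2.

Pick v_2 = (0, 1, 0, 0)ᵀ.
Then v_1 = N · v_2 = (-2, 0, 3, 0)ᵀ.

Sanity check: (A − (1)·I) v_1 = (0, 0, 0, 0)ᵀ = 0. ✓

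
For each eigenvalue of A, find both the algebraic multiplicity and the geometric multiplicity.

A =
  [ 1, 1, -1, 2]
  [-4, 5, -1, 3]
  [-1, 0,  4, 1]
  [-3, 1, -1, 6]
λ = 4: alg = 4, geom = 2

Step 1 — factor the characteristic polynomial to read off the algebraic multiplicities:
  χ_A(x) = (x - 4)^4

Step 2 — compute geometric multiplicities via the rank-nullity identity g(λ) = n − rank(A − λI):
  rank(A − (4)·I) = 2, so dim ker(A − (4)·I) = n − 2 = 2

Summary:
  λ = 4: algebraic multiplicity = 4, geometric multiplicity = 2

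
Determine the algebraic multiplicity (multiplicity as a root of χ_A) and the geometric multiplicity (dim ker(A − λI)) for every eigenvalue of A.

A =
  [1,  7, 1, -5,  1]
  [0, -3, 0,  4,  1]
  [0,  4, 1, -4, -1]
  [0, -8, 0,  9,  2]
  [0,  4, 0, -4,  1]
λ = 1: alg = 3, geom = 2; λ = 3: alg = 2, geom = 1

Step 1 — factor the characteristic polynomial to read off the algebraic multiplicities:
  χ_A(x) = (x - 3)^2*(x - 1)^3

Step 2 — compute geometric multiplicities via the rank-nullity identity g(λ) = n − rank(A − λI):
  rank(A − (1)·I) = 3, so dim ker(A − (1)·I) = n − 3 = 2
  rank(A − (3)·I) = 4, so dim ker(A − (3)·I) = n − 4 = 1

Summary:
  λ = 1: algebraic multiplicity = 3, geometric multiplicity = 2
  λ = 3: algebraic multiplicity = 2, geometric multiplicity = 1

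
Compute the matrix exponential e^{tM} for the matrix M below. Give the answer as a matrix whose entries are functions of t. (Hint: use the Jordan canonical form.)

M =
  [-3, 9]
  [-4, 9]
e^{tM} =
  [-6*t*exp(3*t) + exp(3*t), 9*t*exp(3*t)]
  [-4*t*exp(3*t), 6*t*exp(3*t) + exp(3*t)]

Strategy: write M = P · J · P⁻¹ where J is a Jordan canonical form, so e^{tM} = P · e^{tJ} · P⁻¹, and e^{tJ} can be computed block-by-block.

M has Jordan form
J =
  [3, 1]
  [0, 3]
(up to reordering of blocks).

Per-block formulas:
  For a 2×2 Jordan block J_2(3): exp(t · J_2(3)) = e^(3t)·(I + t·N), where N is the 2×2 nilpotent shift.

After assembling e^{tJ} and conjugating by P, we get:

e^{tM} =
  [-6*t*exp(3*t) + exp(3*t), 9*t*exp(3*t)]
  [-4*t*exp(3*t), 6*t*exp(3*t) + exp(3*t)]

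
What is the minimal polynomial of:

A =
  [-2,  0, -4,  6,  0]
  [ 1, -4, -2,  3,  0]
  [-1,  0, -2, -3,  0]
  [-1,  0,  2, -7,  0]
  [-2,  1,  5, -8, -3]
x^2 + 7*x + 12

The characteristic polynomial is χ_A(x) = (x + 3)^2*(x + 4)^3, so the eigenvalues are known. The minimal polynomial is
  m_A(x) = Π_λ (x − λ)^{k_λ}
where k_λ is the size of the *largest* Jordan block for λ (equivalently, the smallest k with (A − λI)^k v = 0 for every generalised eigenvector v of λ).

  λ = -4: largest Jordan block has size 1, contributing (x + 4)
  λ = -3: largest Jordan block has size 1, contributing (x + 3)

So m_A(x) = (x + 3)*(x + 4) = x^2 + 7*x + 12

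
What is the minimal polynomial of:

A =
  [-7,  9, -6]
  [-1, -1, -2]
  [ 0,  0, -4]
x^2 + 8*x + 16

The characteristic polynomial is χ_A(x) = (x + 4)^3, so the eigenvalues are known. The minimal polynomial is
  m_A(x) = Π_λ (x − λ)^{k_λ}
where k_λ is the size of the *largest* Jordan block for λ (equivalently, the smallest k with (A − λI)^k v = 0 for every generalised eigenvector v of λ).

  λ = -4: largest Jordan block has size 2, contributing (x + 4)^2

So m_A(x) = (x + 4)^2 = x^2 + 8*x + 16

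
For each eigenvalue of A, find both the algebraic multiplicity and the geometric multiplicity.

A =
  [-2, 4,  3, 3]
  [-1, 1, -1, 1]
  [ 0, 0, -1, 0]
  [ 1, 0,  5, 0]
λ = -1: alg = 3, geom = 2; λ = 1: alg = 1, geom = 1

Step 1 — factor the characteristic polynomial to read off the algebraic multiplicities:
  χ_A(x) = (x - 1)*(x + 1)^3

Step 2 — compute geometric multiplicities via the rank-nullity identity g(λ) = n − rank(A − λI):
  rank(A − (-1)·I) = 2, so dim ker(A − (-1)·I) = n − 2 = 2
  rank(A − (1)·I) = 3, so dim ker(A − (1)·I) = n − 3 = 1

Summary:
  λ = -1: algebraic multiplicity = 3, geometric multiplicity = 2
  λ = 1: algebraic multiplicity = 1, geometric multiplicity = 1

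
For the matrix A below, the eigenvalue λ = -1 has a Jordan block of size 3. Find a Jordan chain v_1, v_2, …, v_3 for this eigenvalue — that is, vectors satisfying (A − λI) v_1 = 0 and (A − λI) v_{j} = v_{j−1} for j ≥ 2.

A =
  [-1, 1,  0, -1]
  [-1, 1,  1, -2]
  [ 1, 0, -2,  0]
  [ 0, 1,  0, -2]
A Jordan chain for λ = -1 of length 3:
v_1 = (-1, -1, -1, -1)ᵀ
v_2 = (0, -1, 1, 0)ᵀ
v_3 = (1, 0, 0, 0)ᵀ

Let N = A − (-1)·I. We want v_3 with N^3 v_3 = 0 but N^2 v_3 ≠ 0; then v_{j-1} := N · v_j for j = 3, …, 2.

Pick v_3 = (1, 0, 0, 0)ᵀ.
Then v_2 = N · v_3 = (0, -1, 1, 0)ᵀ.
Then v_1 = N · v_2 = (-1, -1, -1, -1)ᵀ.

Sanity check: (A − (-1)·I) v_1 = (0, 0, 0, 0)ᵀ = 0. ✓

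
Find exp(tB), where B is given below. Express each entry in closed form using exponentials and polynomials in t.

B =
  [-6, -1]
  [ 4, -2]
e^{tB} =
  [-2*t*exp(-4*t) + exp(-4*t), -t*exp(-4*t)]
  [4*t*exp(-4*t), 2*t*exp(-4*t) + exp(-4*t)]

Strategy: write B = P · J · P⁻¹ where J is a Jordan canonical form, so e^{tB} = P · e^{tJ} · P⁻¹, and e^{tJ} can be computed block-by-block.

B has Jordan form
J =
  [-4,  1]
  [ 0, -4]
(up to reordering of blocks).

Per-block formulas:
  For a 2×2 Jordan block J_2(-4): exp(t · J_2(-4)) = e^(-4t)·(I + t·N), where N is the 2×2 nilpotent shift.

After assembling e^{tJ} and conjugating by P, we get:

e^{tB} =
  [-2*t*exp(-4*t) + exp(-4*t), -t*exp(-4*t)]
  [4*t*exp(-4*t), 2*t*exp(-4*t) + exp(-4*t)]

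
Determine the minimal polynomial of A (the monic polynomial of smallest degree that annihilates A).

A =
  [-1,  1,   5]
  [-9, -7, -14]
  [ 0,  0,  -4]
x^3 + 12*x^2 + 48*x + 64

The characteristic polynomial is χ_A(x) = (x + 4)^3, so the eigenvalues are known. The minimal polynomial is
  m_A(x) = Π_λ (x − λ)^{k_λ}
where k_λ is the size of the *largest* Jordan block for λ (equivalently, the smallest k with (A − λI)^k v = 0 for every generalised eigenvector v of λ).

  λ = -4: largest Jordan block has size 3, contributing (x + 4)^3

So m_A(x) = (x + 4)^3 = x^3 + 12*x^2 + 48*x + 64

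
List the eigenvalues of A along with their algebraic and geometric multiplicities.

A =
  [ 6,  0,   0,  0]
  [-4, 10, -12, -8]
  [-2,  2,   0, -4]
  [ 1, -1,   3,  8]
λ = 6: alg = 4, geom = 3

Step 1 — factor the characteristic polynomial to read off the algebraic multiplicities:
  χ_A(x) = (x - 6)^4

Step 2 — compute geometric multiplicities via the rank-nullity identity g(λ) = n − rank(A − λI):
  rank(A − (6)·I) = 1, so dim ker(A − (6)·I) = n − 1 = 3

Summary:
  λ = 6: algebraic multiplicity = 4, geometric multiplicity = 3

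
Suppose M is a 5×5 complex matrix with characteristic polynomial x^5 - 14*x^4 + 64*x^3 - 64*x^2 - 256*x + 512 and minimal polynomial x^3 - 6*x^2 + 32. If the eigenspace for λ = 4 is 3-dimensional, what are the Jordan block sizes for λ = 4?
Block sizes for λ = 4: [2, 1, 1]

Step 1 — from the characteristic polynomial, algebraic multiplicity of λ = 4 is 4. From dim ker(M − (4)·I) = 3, there are exactly 3 Jordan blocks for λ = 4.
Step 2 — from the minimal polynomial, the factor (x − 4)^2 tells us the largest block for λ = 4 has size 2.
Step 3 — with total size 4, 3 blocks, and largest block 2, the block sizes (in nonincreasing order) are [2, 1, 1].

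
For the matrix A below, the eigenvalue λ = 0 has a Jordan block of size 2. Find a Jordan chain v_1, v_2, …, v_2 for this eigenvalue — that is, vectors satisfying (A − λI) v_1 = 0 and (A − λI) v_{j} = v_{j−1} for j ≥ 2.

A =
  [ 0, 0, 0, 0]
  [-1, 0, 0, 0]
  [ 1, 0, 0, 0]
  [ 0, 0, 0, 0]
A Jordan chain for λ = 0 of length 2:
v_1 = (0, -1, 1, 0)ᵀ
v_2 = (1, 0, 0, 0)ᵀ

Let N = A − (0)·I. We want v_2 with N^2 v_2 = 0 but N^1 v_2 ≠ 0; then v_{j-1} := N · v_j for j = 2, …, 2.

Pick v_2 = (1, 0, 0, 0)ᵀ.
Then v_1 = N · v_2 = (0, -1, 1, 0)ᵀ.

Sanity check: (A − (0)·I) v_1 = (0, 0, 0, 0)ᵀ = 0. ✓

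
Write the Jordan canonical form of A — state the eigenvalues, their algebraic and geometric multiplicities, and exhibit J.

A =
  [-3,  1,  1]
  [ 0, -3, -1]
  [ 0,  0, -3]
J_3(-3)

The characteristic polynomial is
  det(x·I − A) = x^3 + 9*x^2 + 27*x + 27 = (x + 3)^3

Eigenvalues and multiplicities (the geometric multiplicity of λ is n − rank(A − λI), which equals the number of Jordan blocks for λ):
  λ = -3: algebraic multiplicity = 3, geometric multiplicity = 1

Determining the block sizes for each eigenvalue:
  λ = -3: one block (gm = 1), so the single block has size am = 3 → block sizes [3]

Assembling the blocks gives a Jordan form
J =
  [-3,  1,  0]
  [ 0, -3,  1]
  [ 0,  0, -3]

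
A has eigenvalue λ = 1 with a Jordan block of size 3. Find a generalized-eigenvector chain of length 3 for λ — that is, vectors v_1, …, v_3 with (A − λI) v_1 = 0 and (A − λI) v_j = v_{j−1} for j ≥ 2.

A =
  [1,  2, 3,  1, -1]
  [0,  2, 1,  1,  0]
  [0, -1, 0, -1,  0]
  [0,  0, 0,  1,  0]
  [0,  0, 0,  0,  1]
A Jordan chain for λ = 1 of length 3:
v_1 = (-1, 0, 0, 0, 0)ᵀ
v_2 = (2, 1, -1, 0, 0)ᵀ
v_3 = (0, 1, 0, 0, 0)ᵀ

Let N = A − (1)·I. We want v_3 with N^3 v_3 = 0 but N^2 v_3 ≠ 0; then v_{j-1} := N · v_j for j = 3, …, 2.

Pick v_3 = (0, 1, 0, 0, 0)ᵀ.
Then v_2 = N · v_3 = (2, 1, -1, 0, 0)ᵀ.
Then v_1 = N · v_2 = (-1, 0, 0, 0, 0)ᵀ.

Sanity check: (A − (1)·I) v_1 = (0, 0, 0, 0, 0)ᵀ = 0. ✓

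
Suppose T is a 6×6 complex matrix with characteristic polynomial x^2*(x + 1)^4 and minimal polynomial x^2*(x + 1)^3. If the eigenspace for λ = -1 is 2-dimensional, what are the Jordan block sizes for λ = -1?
Block sizes for λ = -1: [3, 1]

Step 1 — from the characteristic polynomial, algebraic multiplicity of λ = -1 is 4. From dim ker(T − (-1)·I) = 2, there are exactly 2 Jordan blocks for λ = -1.
Step 2 — from the minimal polynomial, the factor (x + 1)^3 tells us the largest block for λ = -1 has size 3.
Step 3 — with total size 4, 2 blocks, and largest block 3, the block sizes (in nonincreasing order) are [3, 1].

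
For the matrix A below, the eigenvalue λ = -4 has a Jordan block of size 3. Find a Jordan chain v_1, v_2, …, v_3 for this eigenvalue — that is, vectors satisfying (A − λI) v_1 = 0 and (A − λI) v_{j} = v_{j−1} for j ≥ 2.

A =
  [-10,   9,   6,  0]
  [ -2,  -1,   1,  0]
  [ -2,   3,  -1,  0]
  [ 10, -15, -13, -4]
A Jordan chain for λ = -4 of length 3:
v_1 = (6, 4, 0, -4)ᵀ
v_2 = (-6, -2, -2, 10)ᵀ
v_3 = (1, 0, 0, 0)ᵀ

Let N = A − (-4)·I. We want v_3 with N^3 v_3 = 0 but N^2 v_3 ≠ 0; then v_{j-1} := N · v_j for j = 3, …, 2.

Pick v_3 = (1, 0, 0, 0)ᵀ.
Then v_2 = N · v_3 = (-6, -2, -2, 10)ᵀ.
Then v_1 = N · v_2 = (6, 4, 0, -4)ᵀ.

Sanity check: (A − (-4)·I) v_1 = (0, 0, 0, 0)ᵀ = 0. ✓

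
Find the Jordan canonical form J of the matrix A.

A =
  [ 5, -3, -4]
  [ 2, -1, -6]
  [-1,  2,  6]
J_2(3) ⊕ J_1(4)

The characteristic polynomial is
  det(x·I − A) = x^3 - 10*x^2 + 33*x - 36 = (x - 4)*(x - 3)^2

Eigenvalues and multiplicities (the geometric multiplicity of λ is n − rank(A − λI), which equals the number of Jordan blocks for λ):
  λ = 3: algebraic multiplicity = 2, geometric multiplicity = 1
  λ = 4: algebraic multiplicity = 1, geometric multiplicity = 1

Determining the block sizes for each eigenvalue:
  λ = 3: one block (gm = 1), so the single block has size am = 2 → block sizes [2]
  λ = 4: one block (gm = 1), so the single block has size am = 1 → block sizes [1]

Assembling the blocks gives a Jordan form
J =
  [3, 1, 0]
  [0, 3, 0]
  [0, 0, 4]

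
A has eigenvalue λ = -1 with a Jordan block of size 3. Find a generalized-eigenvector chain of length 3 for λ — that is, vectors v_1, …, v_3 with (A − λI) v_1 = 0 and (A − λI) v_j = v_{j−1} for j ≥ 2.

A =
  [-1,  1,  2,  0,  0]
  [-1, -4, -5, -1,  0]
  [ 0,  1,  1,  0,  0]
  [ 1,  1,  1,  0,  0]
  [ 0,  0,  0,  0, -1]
A Jordan chain for λ = -1 of length 3:
v_1 = (-1, 2, -1, 0, 0)ᵀ
v_2 = (0, -1, 0, 1, 0)ᵀ
v_3 = (1, 0, 0, 0, 0)ᵀ

Let N = A − (-1)·I. We want v_3 with N^3 v_3 = 0 but N^2 v_3 ≠ 0; then v_{j-1} := N · v_j for j = 3, …, 2.

Pick v_3 = (1, 0, 0, 0, 0)ᵀ.
Then v_2 = N · v_3 = (0, -1, 0, 1, 0)ᵀ.
Then v_1 = N · v_2 = (-1, 2, -1, 0, 0)ᵀ.

Sanity check: (A − (-1)·I) v_1 = (0, 0, 0, 0, 0)ᵀ = 0. ✓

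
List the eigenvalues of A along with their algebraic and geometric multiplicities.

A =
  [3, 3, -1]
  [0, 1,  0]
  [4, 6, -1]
λ = 1: alg = 3, geom = 2

Step 1 — factor the characteristic polynomial to read off the algebraic multiplicities:
  χ_A(x) = (x - 1)^3

Step 2 — compute geometric multiplicities via the rank-nullity identity g(λ) = n − rank(A − λI):
  rank(A − (1)·I) = 1, so dim ker(A − (1)·I) = n − 1 = 2

Summary:
  λ = 1: algebraic multiplicity = 3, geometric multiplicity = 2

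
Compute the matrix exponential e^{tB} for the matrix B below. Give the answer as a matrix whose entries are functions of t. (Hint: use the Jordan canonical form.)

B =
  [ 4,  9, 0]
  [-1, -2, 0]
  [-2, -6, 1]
e^{tB} =
  [3*t*exp(t) + exp(t), 9*t*exp(t), 0]
  [-t*exp(t), -3*t*exp(t) + exp(t), 0]
  [-2*t*exp(t), -6*t*exp(t), exp(t)]

Strategy: write B = P · J · P⁻¹ where J is a Jordan canonical form, so e^{tB} = P · e^{tJ} · P⁻¹, and e^{tJ} can be computed block-by-block.

B has Jordan form
J =
  [1, 1, 0]
  [0, 1, 0]
  [0, 0, 1]
(up to reordering of blocks).

Per-block formulas:
  For a 1×1 block at λ = 1: exp(t · [1]) = [e^(1t)].
  For a 2×2 Jordan block J_2(1): exp(t · J_2(1)) = e^(1t)·(I + t·N), where N is the 2×2 nilpotent shift.

After assembling e^{tJ} and conjugating by P, we get:

e^{tB} =
  [3*t*exp(t) + exp(t), 9*t*exp(t), 0]
  [-t*exp(t), -3*t*exp(t) + exp(t), 0]
  [-2*t*exp(t), -6*t*exp(t), exp(t)]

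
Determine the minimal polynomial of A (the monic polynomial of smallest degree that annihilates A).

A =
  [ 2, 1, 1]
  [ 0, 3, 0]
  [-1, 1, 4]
x^2 - 6*x + 9

The characteristic polynomial is χ_A(x) = (x - 3)^3, so the eigenvalues are known. The minimal polynomial is
  m_A(x) = Π_λ (x − λ)^{k_λ}
where k_λ is the size of the *largest* Jordan block for λ (equivalently, the smallest k with (A − λI)^k v = 0 for every generalised eigenvector v of λ).

  λ = 3: largest Jordan block has size 2, contributing (x − 3)^2

So m_A(x) = (x - 3)^2 = x^2 - 6*x + 9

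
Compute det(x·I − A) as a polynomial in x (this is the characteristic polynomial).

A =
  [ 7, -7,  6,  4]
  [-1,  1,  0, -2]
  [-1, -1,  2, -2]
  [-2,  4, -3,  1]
x^4 - 11*x^3 + 42*x^2 - 68*x + 40

Expanding det(x·I − A) (e.g. by cofactor expansion or by noting that A is similar to its Jordan form J, which has the same characteristic polynomial as A) gives
  χ_A(x) = x^4 - 11*x^3 + 42*x^2 - 68*x + 40
which factors as (x - 5)*(x - 2)^3. The eigenvalues (with algebraic multiplicities) are λ = 2 with multiplicity 3, λ = 5 with multiplicity 1.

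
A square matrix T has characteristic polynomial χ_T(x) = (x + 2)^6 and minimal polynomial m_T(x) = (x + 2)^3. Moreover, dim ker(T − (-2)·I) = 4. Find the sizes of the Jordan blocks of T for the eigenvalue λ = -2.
Block sizes for λ = -2: [3, 1, 1, 1]

Step 1 — from the characteristic polynomial, algebraic multiplicity of λ = -2 is 6. From dim ker(T − (-2)·I) = 4, there are exactly 4 Jordan blocks for λ = -2.
Step 2 — from the minimal polynomial, the factor (x + 2)^3 tells us the largest block for λ = -2 has size 3.
Step 3 — with total size 6, 4 blocks, and largest block 3, the block sizes (in nonincreasing order) are [3, 1, 1, 1].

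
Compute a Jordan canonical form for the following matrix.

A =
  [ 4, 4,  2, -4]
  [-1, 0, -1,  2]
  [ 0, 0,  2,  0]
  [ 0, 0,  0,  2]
J_2(2) ⊕ J_1(2) ⊕ J_1(2)

The characteristic polynomial is
  det(x·I − A) = x^4 - 8*x^3 + 24*x^2 - 32*x + 16 = (x - 2)^4

Eigenvalues and multiplicities (the geometric multiplicity of λ is n − rank(A − λI), which equals the number of Jordan blocks for λ):
  λ = 2: algebraic multiplicity = 4, geometric multiplicity = 3

Determining the block sizes for each eigenvalue:
  λ = 2: 3 blocks summing to 4 forces exactly one block of size 2 and the rest size 1 → block sizes [2, 1, 1]

Assembling the blocks gives a Jordan form
J =
  [2, 1, 0, 0]
  [0, 2, 0, 0]
  [0, 0, 2, 0]
  [0, 0, 0, 2]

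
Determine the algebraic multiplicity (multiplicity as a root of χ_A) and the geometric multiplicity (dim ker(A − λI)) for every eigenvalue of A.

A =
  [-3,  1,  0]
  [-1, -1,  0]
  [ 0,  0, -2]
λ = -2: alg = 3, geom = 2

Step 1 — factor the characteristic polynomial to read off the algebraic multiplicities:
  χ_A(x) = (x + 2)^3

Step 2 — compute geometric multiplicities via the rank-nullity identity g(λ) = n − rank(A − λI):
  rank(A − (-2)·I) = 1, so dim ker(A − (-2)·I) = n − 1 = 2

Summary:
  λ = -2: algebraic multiplicity = 3, geometric multiplicity = 2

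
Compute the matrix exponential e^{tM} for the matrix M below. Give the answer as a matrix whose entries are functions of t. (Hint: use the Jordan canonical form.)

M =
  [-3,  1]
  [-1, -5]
e^{tM} =
  [t*exp(-4*t) + exp(-4*t), t*exp(-4*t)]
  [-t*exp(-4*t), -t*exp(-4*t) + exp(-4*t)]

Strategy: write M = P · J · P⁻¹ where J is a Jordan canonical form, so e^{tM} = P · e^{tJ} · P⁻¹, and e^{tJ} can be computed block-by-block.

M has Jordan form
J =
  [-4,  1]
  [ 0, -4]
(up to reordering of blocks).

Per-block formulas:
  For a 2×2 Jordan block J_2(-4): exp(t · J_2(-4)) = e^(-4t)·(I + t·N), where N is the 2×2 nilpotent shift.

After assembling e^{tJ} and conjugating by P, we get:

e^{tM} =
  [t*exp(-4*t) + exp(-4*t), t*exp(-4*t)]
  [-t*exp(-4*t), -t*exp(-4*t) + exp(-4*t)]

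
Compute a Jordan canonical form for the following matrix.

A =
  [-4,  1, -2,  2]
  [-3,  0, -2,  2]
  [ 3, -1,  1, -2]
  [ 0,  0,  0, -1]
J_2(-1) ⊕ J_1(-1) ⊕ J_1(-1)

The characteristic polynomial is
  det(x·I − A) = x^4 + 4*x^3 + 6*x^2 + 4*x + 1 = (x + 1)^4

Eigenvalues and multiplicities (the geometric multiplicity of λ is n − rank(A − λI), which equals the number of Jordan blocks for λ):
  λ = -1: algebraic multiplicity = 4, geometric multiplicity = 3

Determining the block sizes for each eigenvalue:
  λ = -1: 3 blocks summing to 4 forces exactly one block of size 2 and the rest size 1 → block sizes [2, 1, 1]

Assembling the blocks gives a Jordan form
J =
  [-1,  1,  0,  0]
  [ 0, -1,  0,  0]
  [ 0,  0, -1,  0]
  [ 0,  0,  0, -1]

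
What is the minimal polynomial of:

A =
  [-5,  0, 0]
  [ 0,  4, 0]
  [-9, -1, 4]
x^3 - 3*x^2 - 24*x + 80

The characteristic polynomial is χ_A(x) = (x - 4)^2*(x + 5), so the eigenvalues are known. The minimal polynomial is
  m_A(x) = Π_λ (x − λ)^{k_λ}
where k_λ is the size of the *largest* Jordan block for λ (equivalently, the smallest k with (A − λI)^k v = 0 for every generalised eigenvector v of λ).

  λ = -5: largest Jordan block has size 1, contributing (x + 5)
  λ = 4: largest Jordan block has size 2, contributing (x − 4)^2

So m_A(x) = (x - 4)^2*(x + 5) = x^3 - 3*x^2 - 24*x + 80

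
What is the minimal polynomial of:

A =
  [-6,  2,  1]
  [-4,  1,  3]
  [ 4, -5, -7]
x^3 + 12*x^2 + 48*x + 64

The characteristic polynomial is χ_A(x) = (x + 4)^3, so the eigenvalues are known. The minimal polynomial is
  m_A(x) = Π_λ (x − λ)^{k_λ}
where k_λ is the size of the *largest* Jordan block for λ (equivalently, the smallest k with (A − λI)^k v = 0 for every generalised eigenvector v of λ).

  λ = -4: largest Jordan block has size 3, contributing (x + 4)^3

So m_A(x) = (x + 4)^3 = x^3 + 12*x^2 + 48*x + 64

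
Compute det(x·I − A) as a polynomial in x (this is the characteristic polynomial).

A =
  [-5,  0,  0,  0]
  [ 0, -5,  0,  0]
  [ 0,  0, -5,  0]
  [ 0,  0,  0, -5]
x^4 + 20*x^3 + 150*x^2 + 500*x + 625

Expanding det(x·I − A) (e.g. by cofactor expansion or by noting that A is similar to its Jordan form J, which has the same characteristic polynomial as A) gives
  χ_A(x) = x^4 + 20*x^3 + 150*x^2 + 500*x + 625
which factors as (x + 5)^4. The eigenvalues (with algebraic multiplicities) are λ = -5 with multiplicity 4.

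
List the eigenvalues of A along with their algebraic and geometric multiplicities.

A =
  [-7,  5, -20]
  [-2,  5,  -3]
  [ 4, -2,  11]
λ = 3: alg = 3, geom = 1

Step 1 — factor the characteristic polynomial to read off the algebraic multiplicities:
  χ_A(x) = (x - 3)^3

Step 2 — compute geometric multiplicities via the rank-nullity identity g(λ) = n − rank(A − λI):
  rank(A − (3)·I) = 2, so dim ker(A − (3)·I) = n − 2 = 1

Summary:
  λ = 3: algebraic multiplicity = 3, geometric multiplicity = 1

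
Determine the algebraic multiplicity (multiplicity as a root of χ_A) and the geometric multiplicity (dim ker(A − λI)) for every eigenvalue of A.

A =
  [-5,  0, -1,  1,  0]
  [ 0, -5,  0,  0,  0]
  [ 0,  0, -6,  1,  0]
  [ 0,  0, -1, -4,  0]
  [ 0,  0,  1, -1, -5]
λ = -5: alg = 5, geom = 4

Step 1 — factor the characteristic polynomial to read off the algebraic multiplicities:
  χ_A(x) = (x + 5)^5

Step 2 — compute geometric multiplicities via the rank-nullity identity g(λ) = n − rank(A − λI):
  rank(A − (-5)·I) = 1, so dim ker(A − (-5)·I) = n − 1 = 4

Summary:
  λ = -5: algebraic multiplicity = 5, geometric multiplicity = 4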